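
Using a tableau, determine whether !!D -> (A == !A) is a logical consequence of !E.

Initial set: {!E; !(!!D -> (A == !A))}.
!(!!D -> (A == !A)): α-rule — add !!D, !(A == !A).
!!D: drop double negation, giving D.
!(A == !A): β-rule — branch into A, !!A  //  !A, !A.
  branch 1 (add A, !!A):
    ○ open, literals {A=T, D=T, E=F}.
  branch 2 (add !A, !A):
    ○ open, literals {A=F, D=T, E=F}.
0 branches closed, 2 open.
An open branch gives a countermodel: A=T, D=T, E=F (unmentioned atoms arbitrary); the premises hold there but the conclusion fails.

No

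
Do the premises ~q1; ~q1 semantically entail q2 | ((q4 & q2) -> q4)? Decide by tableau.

Yes

Initial set: {~q1; ~q1; ~(q2 | ((q4 & q2) -> q4))}.
~(q2 | ((q4 & q2) -> q4)): α-rule — add ~q2, ~((q4 & q2) -> q4).
~((q4 & q2) -> q4): α-rule — add (q4 & q2), ~q4.
(q4 & q2): α-rule — add q4, q2.
× closes — contains both q4 and ~q4.
All 1 branch closes.
Every branch closed, so the premises entail the conclusion.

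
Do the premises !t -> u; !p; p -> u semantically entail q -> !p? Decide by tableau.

Initial set: {T (!t -> u); T !p; T (p -> u); F (q -> !p)}.
F (q -> !p): α-rule — add T q, F !p.
× closes — contains both p and !p.
All 1 branch closes.
Every branch closed, so the premises entail the conclusion.

Yes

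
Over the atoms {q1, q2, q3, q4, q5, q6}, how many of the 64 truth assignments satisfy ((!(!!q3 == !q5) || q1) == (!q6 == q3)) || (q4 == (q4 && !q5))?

56

Initial set: {(((!(!!q3 == !q5) || q1) == (!q6 == q3)) || (q4 == (q4 && !q5)))}.
(((!(!!q3 == !q5) || q1) == (!q6 == q3)) || (q4 == (q4 && !q5))): β-rule — branch into ((!(!!q3 == !q5) || q1) == (!q6 == q3))  //  (q4 == (q4 && !q5)).
  branch 1 (add ((!(!!q3 == !q5) || q1) == (!q6 == q3))):
    ((!(!!q3 == !q5) || q1) == (!q6 == q3)): β-rule — branch into (!(!!q3 == !q5) || q1), (!q6 == q3)  //  !(!(!!q3 == !q5) || q1), !(!q6 == q3).
      branch 1.1 (add (!(!!q3 == !q5) || q1), (!q6 == q3)):
        (!(!!q3 == !q5) || q1): β-rule — branch into !(!!q3 == !q5)  //  q1.
          branch 1.1.1 (add !(!!q3 == !q5)):
            (!q6 == q3): β-rule — branch into !q6, q3  //  !!q6, !q3.
              branch 1.1.1.1 (add !q6, q3):
                !(!!q3 == !q5): β-rule — branch into !!q3, !!q5  //  !!!q3, !q5.
                  branch 1.1.1.1.1 (add !!q3, !!q5):
                    !!q3: drop double negation, giving q3.
                    ○ open, literals {q3=T, q5=T, q6=F}.
                  branch 1.1.1.1.2 (add !!!q3, !q5):
                    !!!q3: drop double negation, giving !q3.
                    × closes — contains both q3 and !q3.
              branch 1.1.1.2 (add !!q6, !q3):
                !(!!q3 == !q5): β-rule — branch into !!q3, !!q5  //  !!!q3, !q5.
                  branch 1.1.1.2.1 (add !!q3, !!q5):
                    !!q3: drop double negation, giving q3.
                    × closes — contains both q3 and !q3.
                  branch 1.1.1.2.2 (add !!!q3, !q5):
                    !!!q3: drop double negation, giving !q3.
                    ○ open, literals {q3=F, q5=F, q6=T}.
          branch 1.1.2 (add q1):
            (!q6 == q3): β-rule — branch into !q6, q3  //  !!q6, !q3.
              branch 1.1.2.1 (add !q6, q3):
                ○ open, literals {q1=T, q3=T, q6=F}.
              branch 1.1.2.2 (add !!q6, !q3):
                ○ open, literals {q1=T, q3=F, q6=T}.
      branch 1.2 (add !(!(!!q3 == !q5) || q1), !(!q6 == q3)):
        !(!(!!q3 == !q5) || q1): α-rule — add !!(!!q3 == !q5), !q1.
        !(!q6 == q3): β-rule — branch into !q6, !q3  //  !!q6, q3.
          branch 1.2.1 (add !q6, !q3):
            !!(!!q3 == !q5): β-rule — branch into !!q3, !q5  //  !!!q3, !!q5.
              branch 1.2.1.1 (add !!q3, !q5):
                !!q3: drop double negation, giving q3.
                × closes — contains both q3 and !q3.
              branch 1.2.1.2 (add !!!q3, !!q5):
                !!!q3: drop double negation, giving !q3.
                ○ open, literals {q1=F, q3=F, q5=T, q6=F}.
          branch 1.2.2 (add !!q6, q3):
            !!(!!q3 == !q5): β-rule — branch into !!q3, !q5  //  !!!q3, !!q5.
              branch 1.2.2.1 (add !!q3, !q5):
                !!q3: drop double negation, giving q3.
                ○ open, literals {q1=F, q3=T, q5=F, q6=T}.
              branch 1.2.2.2 (add !!!q3, !!q5):
                !!!q3: drop double negation, giving !q3.
                × closes — contains both q3 and !q3.
  branch 2 (add (q4 == (q4 && !q5))):
    (q4 == (q4 && !q5)): β-rule — branch into q4, (q4 && !q5)  //  !q4, !(q4 && !q5).
      branch 2.1 (add q4, (q4 && !q5)):
        (q4 && !q5): α-rule — add q4, !q5.
        ○ open, literals {q4=T, q5=F}.
      branch 2.2 (add !q4, !(q4 && !q5)):
        !(q4 && !q5): β-rule — branch into !q4  //  !!q5.
          branch 2.2.1 (add !q4):
            ○ open, literals {q4=F}.
          branch 2.2.2 (add !!q5):
            ○ open, literals {q4=F, q5=T}.
4 branches closed, 9 open.
Each open branch fixes some atoms; the unmentioned ones are free. Counting distinct full assignments: branch {q3=T, q5=T, q6=F} (q1, q2, q4) contributes 8 new; branch {q3=F, q5=F, q6=T} (q1, q2, q4) contributes 8 new; branch {q1=T, q3=T, q6=F} (q2, q4, q5) contributes 4 new; branch {q1=T, q3=F, q6=T} (q2, q4, q5) contributes 4 new; branch {q1=F, q3=F, q5=T, q6=F} (q2, q4) contributes 4 new; branch {q1=F, q3=T, q5=F, q6=T} (q2, q4) contributes 4 new; branch {q4=T, q5=F} (q1, q2, q3, q6) contributes 8 new; branch {q4=F} (q1, q2, q3, q5, q6) contributes 16 new; branch {q4=F, q5=T} (q1, q2, q3, q6) contributes 0 new. Total: 56.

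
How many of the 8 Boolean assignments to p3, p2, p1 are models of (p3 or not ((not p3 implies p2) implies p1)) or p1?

Initial set: {((p3 or not ((not p3 implies p2) implies p1)) or p1)}.
((p3 or not ((not p3 implies p2) implies p1)) or p1): β-rule — branch into (p3 or not ((not p3 implies p2) implies p1))  //  p1.
  branch 1 (add (p3 or not ((not p3 implies p2) implies p1))):
    (p3 or not ((not p3 implies p2) implies p1)): β-rule — branch into p3  //  not ((not p3 implies p2) implies p1).
      branch 1.1 (add p3):
        ○ open, literals {p3=true}.
      branch 1.2 (add not ((not p3 implies p2) implies p1)):
        not ((not p3 implies p2) implies p1): α-rule — add (not p3 implies p2), not p1.
        (not p3 implies p2): β-rule — branch into not not p3  //  p2.
          branch 1.2.1 (add not not p3):
            ○ open, literals {p1=false, p3=true}.
          branch 1.2.2 (add p2):
            ○ open, literals {p1=false, p2=true}.
  branch 2 (add p1):
    ○ open, literals {p1=true}.
0 branches closed, 4 open.
Each open branch fixes some atoms; the unmentioned ones are free. Counting distinct full assignments: branch {p3=true} (p2, p1) contributes 4 new; branch {p1=false, p3=true} (p2) contributes 0 new; branch {p1=false, p2=true} (p3) contributes 1 new; branch {p1=true} (p3, p2) contributes 2 new. Total: 7.

7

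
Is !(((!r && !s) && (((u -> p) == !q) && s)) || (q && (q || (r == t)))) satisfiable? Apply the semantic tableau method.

Satisfiable

Initial set: {!(((!r && !s) && (((u -> p) == !q) && s)) || (q && (q || (r == t))))}.
!(((!r && !s) && (((u -> p) == !q) && s)) || (q && (q || (r == t)))): α-rule — add !((!r && !s) && (((u -> p) == !q) && s)), !(q && (q || (r == t))).
!((!r && !s) && (((u -> p) == !q) && s)): β-rule — branch into !(!r && !s)  //  !(((u -> p) == !q) && s).
  branch 1 (add !(!r && !s)):
    !(q && (q || (r == t))): β-rule — branch into !q  //  !(q || (r == t)).
      branch 1.1 (add !q):
        !(!r && !s): β-rule — branch into !!r  //  !!s.
          branch 1.1.1 (add !!r):
            ○ open, literals {q=0, r=1}.
          branch 1.1.2 (add !!s):
            ○ open, literals {q=0, s=1}.
      branch 1.2 (add !(q || (r == t))):
        !(q || (r == t)): α-rule — add !q, !(r == t).
        !(!r && !s): β-rule — branch into !!r  //  !!s.
          branch 1.2.1 (add !!r):
            !(r == t): β-rule — branch into r, !t  //  !r, t.
              branch 1.2.1.1 (add r, !t):
                ○ open, literals {q=0, r=1, t=0}.
              branch 1.2.1.2 (add !r, t):
                × closes — contains both r and !r.
          branch 1.2.2 (add !!s):
            !(r == t): β-rule — branch into r, !t  //  !r, t.
              branch 1.2.2.1 (add r, !t):
                ○ open, literals {q=0, r=1, s=1, t=0}.
              branch 1.2.2.2 (add !r, t):
                ○ open, literals {q=0, r=0, s=1, t=1}.
  branch 2 (add !(((u -> p) == !q) && s)):
    !(q && (q || (r == t))): β-rule — branch into !q  //  !(q || (r == t)).
      branch 2.1 (add !q):
        !(((u -> p) == !q) && s): β-rule — branch into !((u -> p) == !q)  //  !s.
          branch 2.1.1 (add !((u -> p) == !q)):
            !((u -> p) == !q): β-rule — branch into (u -> p), !!q  //  !(u -> p), !q.
              branch 2.1.1.1 (add (u -> p), !!q):
                × closes — contains both q and !q.
              branch 2.1.1.2 (add !(u -> p), !q):
                !(u -> p): α-rule — add u, !p.
                ○ open, literals {p=0, q=0, u=1}.
          branch 2.1.2 (add !s):
            ○ open, literals {q=0, s=0}.
      branch 2.2 (add !(q || (r == t))):
        !(q || (r == t)): α-rule — add !q, !(r == t).
        !(((u -> p) == !q) && s): β-rule — branch into !((u -> p) == !q)  //  !s.
          branch 2.2.1 (add !((u -> p) == !q)):
            !(r == t): β-rule — branch into r, !t  //  !r, t.
              branch 2.2.1.1 (add r, !t):
                !((u -> p) == !q): β-rule — branch into (u -> p), !!q  //  !(u -> p), !q.
                  branch 2.2.1.1.1 (add (u -> p), !!q):
                    × closes — contains both q and !q.
                  branch 2.2.1.1.2 (add !(u -> p), !q):
                    !(u -> p): α-rule — add u, !p.
                    ○ open, literals {p=0, q=0, r=1, t=0, u=1}.
              branch 2.2.1.2 (add !r, t):
                !((u -> p) == !q): β-rule — branch into (u -> p), !!q  //  !(u -> p), !q.
                  branch 2.2.1.2.1 (add (u -> p), !!q):
                    × closes — contains both q and !q.
                  branch 2.2.1.2.2 (add !(u -> p), !q):
                    !(u -> p): α-rule — add u, !p.
                    ○ open, literals {p=0, q=0, r=0, t=1, u=1}.
          branch 2.2.2 (add !s):
            !(r == t): β-rule — branch into r, !t  //  !r, t.
              branch 2.2.2.1 (add r, !t):
                ○ open, literals {q=0, r=1, s=0, t=0}.
              branch 2.2.2.2 (add !r, t):
                ○ open, literals {q=0, r=0, s=0, t=1}.
4 branches closed, 11 open.
An open branch gives a satisfying assignment: q=0, r=1.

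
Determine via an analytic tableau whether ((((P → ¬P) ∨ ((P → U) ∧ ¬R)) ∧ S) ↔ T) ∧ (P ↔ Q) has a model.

Initial set: {T (((((P → ¬P) ∨ ((P → U) ∧ ¬R)) ∧ S) ↔ T) ∧ (P ↔ Q))}.
T (((((P → ¬P) ∨ ((P → U) ∧ ¬R)) ∧ S) ↔ T) ∧ (P ↔ Q)): α-rule — add T ((((P → ¬P) ∨ ((P → U) ∧ ¬R)) ∧ S) ↔ T), T (P ↔ Q).
T ((((P → ¬P) ∨ ((P → U) ∧ ¬R)) ∧ S) ↔ T): β-rule — branch into T (((P → ¬P) ∨ ((P → U) ∧ ¬R)) ∧ S), T T  //  F (((P → ¬P) ∨ ((P → U) ∧ ¬R)) ∧ S), F T.
  branch 1 (add T (((P → ¬P) ∨ ((P → U) ∧ ¬R)) ∧ S), T T):
    T (((P → ¬P) ∨ ((P → U) ∧ ¬R)) ∧ S): α-rule — add T ((P → ¬P) ∨ ((P → U) ∧ ¬R)), T S.
    T (P ↔ Q): β-rule — branch into T P, T Q  //  F P, F Q.
      branch 1.1 (add T P, T Q):
        T ((P → ¬P) ∨ ((P → U) ∧ ¬R)): β-rule — branch into T (P → ¬P)  //  T ((P → U) ∧ ¬R).
          branch 1.1.1 (add T (P → ¬P)):
            T (P → ¬P): β-rule — branch into F P  //  T ¬P.
              branch 1.1.1.1 (add F P):
                × closes — contains both P and ¬P.
              branch 1.1.1.2 (add T ¬P):
                × closes — contains both P and ¬P.
          branch 1.1.2 (add T ((P → U) ∧ ¬R)):
            T ((P → U) ∧ ¬R): α-rule — add T (P → U), T ¬R.
            T (P → U): β-rule — branch into F P  //  T U.
              branch 1.1.2.1 (add F P):
                × closes — contains both P and ¬P.
              branch 1.1.2.2 (add T U):
                ○ open, literals {P=T, Q=T, R=F, S=T, T=T, U=T}.
      branch 1.2 (add F P, F Q):
        T ((P → ¬P) ∨ ((P → U) ∧ ¬R)): β-rule — branch into T (P → ¬P)  //  T ((P → U) ∧ ¬R).
          branch 1.2.1 (add T (P → ¬P)):
            T (P → ¬P): β-rule — branch into F P  //  T ¬P.
              branch 1.2.1.1 (add F P):
                ○ open, literals {P=F, Q=F, S=T, T=T}.
              branch 1.2.1.2 (add T ¬P):
                ○ open, literals {P=F, Q=F, S=T, T=T}.
          branch 1.2.2 (add T ((P → U) ∧ ¬R)):
            T ((P → U) ∧ ¬R): α-rule — add T (P → U), T ¬R.
            T (P → U): β-rule — branch into F P  //  T U.
              branch 1.2.2.1 (add F P):
                ○ open, literals {P=F, Q=F, R=F, S=T, T=T}.
              branch 1.2.2.2 (add T U):
                ○ open, literals {P=F, Q=F, R=F, S=T, T=T, U=T}.
  branch 2 (add F (((P → ¬P) ∨ ((P → U) ∧ ¬R)) ∧ S), F T):
    T (P ↔ Q): β-rule — branch into T P, T Q  //  F P, F Q.
      branch 2.1 (add T P, T Q):
        F (((P → ¬P) ∨ ((P → U) ∧ ¬R)) ∧ S): β-rule — branch into F ((P → ¬P) ∨ ((P → U) ∧ ¬R))  //  F S.
          branch 2.1.1 (add F ((P → ¬P) ∨ ((P → U) ∧ ¬R))):
            F ((P → ¬P) ∨ ((P → U) ∧ ¬R)): α-rule — add F (P → ¬P), F ((P → U) ∧ ¬R).
            F (P → ¬P): α-rule — add T P, F ¬P.
            F ((P → U) ∧ ¬R): β-rule — branch into F (P → U)  //  F ¬R.
              branch 2.1.1.1 (add F (P → U)):
                F (P → U): α-rule — add T P, F U.
                ○ open, literals {P=T, Q=T, T=F, U=F}.
              branch 2.1.1.2 (add F ¬R):
                ○ open, literals {P=T, Q=T, R=T, T=F}.
          branch 2.1.2 (add F S):
            ○ open, literals {P=T, Q=T, S=F, T=F}.
      branch 2.2 (add F P, F Q):
        F (((P → ¬P) ∨ ((P → U) ∧ ¬R)) ∧ S): β-rule — branch into F ((P → ¬P) ∨ ((P → U) ∧ ¬R))  //  F S.
          branch 2.2.1 (add F ((P → ¬P) ∨ ((P → U) ∧ ¬R))):
            F ((P → ¬P) ∨ ((P → U) ∧ ¬R)): α-rule — add F (P → ¬P), F ((P → U) ∧ ¬R).
            F (P → ¬P): α-rule — add T P, F ¬P.
            × closes — contains both P and ¬P.
          branch 2.2.2 (add F S):
            ○ open, literals {P=F, Q=F, S=F, T=F}.
4 branches closed, 9 open.
An open branch gives a satisfying assignment: P=T, Q=T, R=F, S=T, T=T, U=T.

Satisfiable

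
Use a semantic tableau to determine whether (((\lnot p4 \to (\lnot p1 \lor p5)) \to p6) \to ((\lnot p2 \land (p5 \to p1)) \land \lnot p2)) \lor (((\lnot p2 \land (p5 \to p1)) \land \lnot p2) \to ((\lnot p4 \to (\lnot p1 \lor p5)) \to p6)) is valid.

Assume the negation and expand:
Initial set: {\lnot ((((\lnot p4 \to (\lnot p1 \lor p5)) \to p6) \to ((\lnot p2 \land (p5 \to p1)) \land \lnot p2)) \lor (((\lnot p2 \land (p5 \to p1)) \land \lnot p2) \to ((\lnot p4 \to (\lnot p1 \lor p5)) \to p6)))}.
\lnot ((((\lnot p4 \to (\lnot p1 \lor p5)) \to p6) \to ((\lnot p2 \land (p5 \to p1)) \land \lnot p2)) \lor (((\lnot p2 \land (p5 \to p1)) \land \lnot p2) \to ((\lnot p4 \to (\lnot p1 \lor p5)) \to p6))): α-rule — add \lnot (((\lnot p4 \to (\lnot p1 \lor p5)) \to p6) \to ((\lnot p2 \land (p5 \to p1)) \land \lnot p2)), \lnot (((\lnot p2 \land (p5 \to p1)) \land \lnot p2) \to ((\lnot p4 \to (\lnot p1 \lor p5)) \to p6)).
\lnot (((\lnot p4 \to (\lnot p1 \lor p5)) \to p6) \to ((\lnot p2 \land (p5 \to p1)) \land \lnot p2)): α-rule — add ((\lnot p4 \to (\lnot p1 \lor p5)) \to p6), \lnot ((\lnot p2 \land (p5 \to p1)) \land \lnot p2).
\lnot (((\lnot p2 \land (p5 \to p1)) \land \lnot p2) \to ((\lnot p4 \to (\lnot p1 \lor p5)) \to p6)): α-rule — add ((\lnot p2 \land (p5 \to p1)) \land \lnot p2), \lnot ((\lnot p4 \to (\lnot p1 \lor p5)) \to p6).
((\lnot p2 \land (p5 \to p1)) \land \lnot p2): α-rule — add (\lnot p2 \land (p5 \to p1)), \lnot p2.
\lnot ((\lnot p4 \to (\lnot p1 \lor p5)) \to p6): α-rule — add (\lnot p4 \to (\lnot p1 \lor p5)), \lnot p6.
(\lnot p2 \land (p5 \to p1)): α-rule — add \lnot p2, (p5 \to p1).
((\lnot p4 \to (\lnot p1 \lor p5)) \to p6): β-rule — branch into \lnot (\lnot p4 \to (\lnot p1 \lor p5))  //  p6.
  branch 1 (add \lnot (\lnot p4 \to (\lnot p1 \lor p5))):
    \lnot (\lnot p4 \to (\lnot p1 \lor p5)): α-rule — add \lnot p4, \lnot (\lnot p1 \lor p5).
    \lnot (\lnot p1 \lor p5): α-rule — add \lnot \lnot p1, \lnot p5.
    \lnot ((\lnot p2 \land (p5 \to p1)) \land \lnot p2): β-rule — branch into \lnot (\lnot p2 \land (p5 \to p1))  //  \lnot \lnot p2.
      branch 1.1 (add \lnot (\lnot p2 \land (p5 \to p1))):
        (\lnot p4 \to (\lnot p1 \lor p5)): β-rule — branch into \lnot \lnot p4  //  (\lnot p1 \lor p5).
          branch 1.1.1 (add \lnot \lnot p4):
            × closes — contains both p4 and \lnot p4.
          branch 1.1.2 (add (\lnot p1 \lor p5)):
            (p5 \to p1): β-rule — branch into \lnot p5  //  p1.
              branch 1.1.2.1 (add \lnot p5):
                \lnot (\lnot p2 \land (p5 \to p1)): β-rule — branch into \lnot \lnot p2  //  \lnot (p5 \to p1).
                  branch 1.1.2.1.1 (add \lnot \lnot p2):
                    × closes — contains both p2 and \lnot p2.
                  branch 1.1.2.1.2 (add \lnot (p5 \to p1)):
                    \lnot (p5 \to p1): α-rule — add p5, \lnot p1.
                    × closes — contains both p5 and \lnot p5.
              branch 1.1.2.2 (add p1):
                \lnot (\lnot p2 \land (p5 \to p1)): β-rule — branch into \lnot \lnot p2  //  \lnot (p5 \to p1).
                  branch 1.1.2.2.1 (add \lnot \lnot p2):
                    × closes — contains both p2 and \lnot p2.
                  branch 1.1.2.2.2 (add \lnot (p5 \to p1)):
                    \lnot (p5 \to p1): α-rule — add p5, \lnot p1.
                    × closes — contains both p5 and \lnot p5.
      branch 1.2 (add \lnot \lnot p2):
        × closes — contains both p2 and \lnot p2.
  branch 2 (add p6):
    × closes — contains both p6 and \lnot p6.
All 7 branches close.
Every branch closed, so the negation is unsatisfiable and the formula is valid.

Valid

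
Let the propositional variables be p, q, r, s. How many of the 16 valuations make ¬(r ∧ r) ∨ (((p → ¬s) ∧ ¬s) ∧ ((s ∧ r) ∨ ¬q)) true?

10

Initial set: {(¬(r ∧ r) ∨ (((p → ¬s) ∧ ¬s) ∧ ((s ∧ r) ∨ ¬q)))}.
(¬(r ∧ r) ∨ (((p → ¬s) ∧ ¬s) ∧ ((s ∧ r) ∨ ¬q))): β-rule — branch into ¬(r ∧ r)  //  (((p → ¬s) ∧ ¬s) ∧ ((s ∧ r) ∨ ¬q)).
  branch 1 (add ¬(r ∧ r)):
    ¬(r ∧ r): β-rule — branch into ¬r  //  ¬r.
      branch 1.1 (add ¬r):
        ○ open, literals {r=false}.
      branch 1.2 (add ¬r):
        ○ open, literals {r=false}.
  branch 2 (add (((p → ¬s) ∧ ¬s) ∧ ((s ∧ r) ∨ ¬q))):
    (((p → ¬s) ∧ ¬s) ∧ ((s ∧ r) ∨ ¬q)): α-rule — add ((p → ¬s) ∧ ¬s), ((s ∧ r) ∨ ¬q).
    ((p → ¬s) ∧ ¬s): α-rule — add (p → ¬s), ¬s.
    ((s ∧ r) ∨ ¬q): β-rule — branch into (s ∧ r)  //  ¬q.
      branch 2.1 (add (s ∧ r)):
        (s ∧ r): α-rule — add s, r.
        × closes — contains both s and ¬s.
      branch 2.2 (add ¬q):
        (p → ¬s): β-rule — branch into ¬p  //  ¬s.
          branch 2.2.1 (add ¬p):
            ○ open, literals {p=false, q=false, s=false}.
          branch 2.2.2 (add ¬s):
            ○ open, literals {q=false, s=false}.
1 branch closed, 4 open.
Each open branch fixes some atoms; the unmentioned ones are free. Counting distinct full assignments: branch {r=false} (p, q, s) contributes 8 new; branch {r=false} (p, q, s) contributes 0 new; branch {p=false, q=false, s=false} (r) contributes 1 new; branch {q=false, s=false} (p, r) contributes 1 new. Total: 10.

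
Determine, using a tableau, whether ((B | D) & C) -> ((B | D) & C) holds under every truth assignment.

Assume the negation and expand:
Initial set: {~(((B | D) & C) -> ((B | D) & C))}.
~(((B | D) & C) -> ((B | D) & C)): α-rule — add ((B | D) & C), ~((B | D) & C).
((B | D) & C): α-rule — add (B | D), C.
~((B | D) & C): β-rule — branch into ~(B | D)  //  ~C.
  branch 1 (add ~(B | D)):
    ~(B | D): α-rule — add ~B, ~D.
    (B | D): β-rule — branch into B  //  D.
      branch 1.1 (add B):
        × closes — contains both B and ~B.
      branch 1.2 (add D):
        × closes — contains both D and ~D.
  branch 2 (add ~C):
    × closes — contains both C and ~C.
All 3 branches close.
Every branch closed, so the negation is unsatisfiable and the formula is valid.

Valid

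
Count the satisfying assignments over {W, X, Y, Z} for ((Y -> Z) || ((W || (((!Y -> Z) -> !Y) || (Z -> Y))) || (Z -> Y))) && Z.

8

Initial set: {T (((Y -> Z) || ((W || (((!Y -> Z) -> !Y) || (Z -> Y))) || (Z -> Y))) && Z)}.
T (((Y -> Z) || ((W || (((!Y -> Z) -> !Y) || (Z -> Y))) || (Z -> Y))) && Z): α-rule — add T ((Y -> Z) || ((W || (((!Y -> Z) -> !Y) || (Z -> Y))) || (Z -> Y))), T Z.
T ((Y -> Z) || ((W || (((!Y -> Z) -> !Y) || (Z -> Y))) || (Z -> Y))): β-rule — branch into T (Y -> Z)  //  T ((W || (((!Y -> Z) -> !Y) || (Z -> Y))) || (Z -> Y)).
  branch 1 (add T (Y -> Z)):
    T (Y -> Z): β-rule — branch into F Y  //  T Z.
      branch 1.1 (add F Y):
        ○ open, literals {Y=F, Z=T}.
      branch 1.2 (add T Z):
        ○ open, literals {Z=T}.
  branch 2 (add T ((W || (((!Y -> Z) -> !Y) || (Z -> Y))) || (Z -> Y))):
    T ((W || (((!Y -> Z) -> !Y) || (Z -> Y))) || (Z -> Y)): β-rule — branch into T (W || (((!Y -> Z) -> !Y) || (Z -> Y)))  //  T (Z -> Y).
      branch 2.1 (add T (W || (((!Y -> Z) -> !Y) || (Z -> Y)))):
        T (W || (((!Y -> Z) -> !Y) || (Z -> Y))): β-rule — branch into T W  //  T (((!Y -> Z) -> !Y) || (Z -> Y)).
          branch 2.1.1 (add T W):
            ○ open, literals {W=T, Z=T}.
          branch 2.1.2 (add T (((!Y -> Z) -> !Y) || (Z -> Y))):
            T (((!Y -> Z) -> !Y) || (Z -> Y)): β-rule — branch into T ((!Y -> Z) -> !Y)  //  T (Z -> Y).
              branch 2.1.2.1 (add T ((!Y -> Z) -> !Y)):
                T ((!Y -> Z) -> !Y): β-rule — branch into F (!Y -> Z)  //  T !Y.
                  branch 2.1.2.1.1 (add F (!Y -> Z)):
                    F (!Y -> Z): α-rule — add T !Y, F Z.
                    × closes — contains both Z and !Z.
                  branch 2.1.2.1.2 (add T !Y):
                    ○ open, literals {Y=F, Z=T}.
              branch 2.1.2.2 (add T (Z -> Y)):
                T (Z -> Y): β-rule — branch into F Z  //  T Y.
                  branch 2.1.2.2.1 (add F Z):
                    × closes — contains both Z and !Z.
                  branch 2.1.2.2.2 (add T Y):
                    ○ open, literals {Y=T, Z=T}.
      branch 2.2 (add T (Z -> Y)):
        T (Z -> Y): β-rule — branch into F Z  //  T Y.
          branch 2.2.1 (add F Z):
            × closes — contains both Z and !Z.
          branch 2.2.2 (add T Y):
            ○ open, literals {Y=T, Z=T}.
3 branches closed, 6 open.
Each open branch fixes some atoms; the unmentioned ones are free. Counting distinct full assignments: branch {Y=F, Z=T} (W, X) contributes 4 new; branch {Z=T} (W, X, Y) contributes 4 new; branch {W=T, Z=T} (X, Y) contributes 0 new; branch {Y=F, Z=T} (W, X) contributes 0 new; branch {Y=T, Z=T} (W, X) contributes 0 new; branch {Y=T, Z=T} (W, X) contributes 0 new. Total: 8.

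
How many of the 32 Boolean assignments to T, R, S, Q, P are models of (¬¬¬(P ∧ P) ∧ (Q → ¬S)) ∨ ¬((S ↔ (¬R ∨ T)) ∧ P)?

24

Initial set: {T ((¬¬¬(P ∧ P) ∧ (Q → ¬S)) ∨ ¬((S ↔ (¬R ∨ T)) ∧ P))}.
T ((¬¬¬(P ∧ P) ∧ (Q → ¬S)) ∨ ¬((S ↔ (¬R ∨ T)) ∧ P)): β-rule — branch into T (¬¬¬(P ∧ P) ∧ (Q → ¬S))  //  T ¬((S ↔ (¬R ∨ T)) ∧ P).
  branch 1 (add T (¬¬¬(P ∧ P) ∧ (Q → ¬S))):
    T (¬¬¬(P ∧ P) ∧ (Q → ¬S)): α-rule — add T ¬¬¬(P ∧ P), T (Q → ¬S).
    T ¬¬¬(P ∧ P): drop double negation, giving T ¬(P ∧ P).
    T (Q → ¬S): β-rule — branch into F Q  //  T ¬S.
      branch 1.1 (add F Q):
        T ¬(P ∧ P): β-rule — branch into F P  //  F P.
          branch 1.1.1 (add F P):
            ○ open, literals {P=false, Q=false}.
          branch 1.1.2 (add F P):
            ○ open, literals {P=false, Q=false}.
      branch 1.2 (add T ¬S):
        T ¬(P ∧ P): β-rule — branch into F P  //  F P.
          branch 1.2.1 (add F P):
            ○ open, literals {P=false, S=false}.
          branch 1.2.2 (add F P):
            ○ open, literals {P=false, S=false}.
  branch 2 (add T ¬((S ↔ (¬R ∨ T)) ∧ P)):
    T ¬((S ↔ (¬R ∨ T)) ∧ P): β-rule — branch into F (S ↔ (¬R ∨ T))  //  F P.
      branch 2.1 (add F (S ↔ (¬R ∨ T))):
        F (S ↔ (¬R ∨ T)): β-rule — branch into T S, F (¬R ∨ T)  //  F S, T (¬R ∨ T).
          branch 2.1.1 (add T S, F (¬R ∨ T)):
            F (¬R ∨ T): α-rule — add F ¬R, F T.
            ○ open, literals {R=true, S=true, T=false}.
          branch 2.1.2 (add F S, T (¬R ∨ T)):
            T (¬R ∨ T): β-rule — branch into T ¬R  //  T T.
              branch 2.1.2.1 (add T ¬R):
                ○ open, literals {R=false, S=false}.
              branch 2.1.2.2 (add T T):
                ○ open, literals {S=false, T=true}.
      branch 2.2 (add F P):
        ○ open, literals {P=false}.
0 branches closed, 8 open.
Each open branch fixes some atoms; the unmentioned ones are free. Counting distinct full assignments: branch {P=false, Q=false} (T, R, S) contributes 8 new; branch {P=false, Q=false} (T, R, S) contributes 0 new; branch {P=false, S=false} (T, R, Q) contributes 4 new; branch {P=false, S=false} (T, R, Q) contributes 0 new; branch {R=true, S=true, T=false} (Q, P) contributes 3 new; branch {R=false, S=false} (T, Q, P) contributes 4 new; branch {S=false, T=true} (R, Q, P) contributes 2 new; branch {P=false} (T, R, S, Q) contributes 3 new. Total: 24.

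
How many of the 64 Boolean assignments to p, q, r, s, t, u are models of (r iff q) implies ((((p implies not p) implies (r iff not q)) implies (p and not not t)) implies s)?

Initial set: {T ((r iff q) implies ((((p implies not p) implies (r iff not q)) implies (p and not not t)) implies s))}.
T ((r iff q) implies ((((p implies not p) implies (r iff not q)) implies (p and not not t)) implies s)): β-rule — branch into F (r iff q)  //  T ((((p implies not p) implies (r iff not q)) implies (p and not not t)) implies s).
  branch 1 (add F (r iff q)):
    F (r iff q): β-rule — branch into T r, F q  //  F r, T q.
      branch 1.1 (add T r, F q):
        ○ open, literals {q=false, r=true}.
      branch 1.2 (add F r, T q):
        ○ open, literals {q=true, r=false}.
  branch 2 (add T ((((p implies not p) implies (r iff not q)) implies (p and not not t)) implies s)):
    T ((((p implies not p) implies (r iff not q)) implies (p and not not t)) implies s): β-rule — branch into F (((p implies not p) implies (r iff not q)) implies (p and not not t))  //  T s.
      branch 2.1 (add F (((p implies not p) implies (r iff not q)) implies (p and not not t))):
        F (((p implies not p) implies (r iff not q)) implies (p and not not t)): α-rule — add T ((p implies not p) implies (r iff not q)), F (p and not not t).
        T ((p implies not p) implies (r iff not q)): β-rule — branch into F (p implies not p)  //  T (r iff not q).
          branch 2.1.1 (add F (p implies not p)):
            F (p implies not p): α-rule — add T p, F not p.
            F (p and not not t): β-rule — branch into F p  //  F not not t.
              branch 2.1.1.1 (add F p):
                × closes — contains both p and not p.
              branch 2.1.1.2 (add F not not t):
                F not not t: drop double negation, giving F t.
                ○ open, literals {p=true, t=false}.
          branch 2.1.2 (add T (r iff not q)):
            F (p and not not t): β-rule — branch into F p  //  F not not t.
              branch 2.1.2.1 (add F p):
                T (r iff not q): β-rule — branch into T r, T not q  //  F r, F not q.
                  branch 2.1.2.1.1 (add T r, T not q):
                    ○ open, literals {p=false, q=false, r=true}.
                  branch 2.1.2.1.2 (add F r, F not q):
                    ○ open, literals {p=false, q=true, r=false}.
              branch 2.1.2.2 (add F not not t):
                F not not t: drop double negation, giving F t.
                T (r iff not q): β-rule — branch into T r, T not q  //  F r, F not q.
                  branch 2.1.2.2.1 (add T r, T not q):
                    ○ open, literals {q=false, r=true, t=false}.
                  branch 2.1.2.2.2 (add F r, F not q):
                    ○ open, literals {q=true, r=false, t=false}.
      branch 2.2 (add T s):
        ○ open, literals {s=true}.
1 branch closed, 8 open.
Each open branch fixes some atoms; the unmentioned ones are free. Counting distinct full assignments: branch {q=false, r=true} (p, s, t, u) contributes 16 new; branch {q=true, r=false} (p, s, t, u) contributes 16 new; branch {p=true, t=false} (q, r, s, u) contributes 8 new; branch {p=false, q=false, r=true} (s, t, u) contributes 0 new; branch {p=false, q=true, r=false} (s, t, u) contributes 0 new; branch {q=false, r=true, t=false} (p, s, u) contributes 0 new; branch {q=true, r=false, t=false} (p, s, u) contributes 0 new; branch {s=true} (p, q, r, t, u) contributes 12 new. Total: 52.

52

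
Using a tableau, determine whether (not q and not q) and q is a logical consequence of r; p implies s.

Initial set: {T r; T (p implies s); F ((not q and not q) and q)}.
T (p implies s): β-rule — branch into F p  //  T s.
  branch 1 (add F p):
    F ((not q and not q) and q): β-rule — branch into F (not q and not q)  //  F q.
      branch 1.1 (add F (not q and not q)):
        F (not q and not q): β-rule — branch into F not q  //  F not q.
          branch 1.1.1 (add F not q):
            ○ open, literals {p=F, q=T, r=T}.
          branch 1.1.2 (add F not q):
            ○ open, literals {p=F, q=T, r=T}.
      branch 1.2 (add F q):
        ○ open, literals {p=F, q=F, r=T}.
  branch 2 (add T s):
    F ((not q and not q) and q): β-rule — branch into F (not q and not q)  //  F q.
      branch 2.1 (add F (not q and not q)):
        F (not q and not q): β-rule — branch into F not q  //  F not q.
          branch 2.1.1 (add F not q):
            ○ open, literals {q=T, r=T, s=T}.
          branch 2.1.2 (add F not q):
            ○ open, literals {q=T, r=T, s=T}.
      branch 2.2 (add F q):
        ○ open, literals {q=F, r=T, s=T}.
0 branches closed, 6 open.
An open branch gives a countermodel: p=F, q=T, r=T (unmentioned atoms arbitrary); the premises hold there but the conclusion fails.

No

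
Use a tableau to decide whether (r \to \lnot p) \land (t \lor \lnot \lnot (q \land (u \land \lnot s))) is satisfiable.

Initial set: {((r \to \lnot p) \land (t \lor \lnot \lnot (q \land (u \land \lnot s))))}.
((r \to \lnot p) \land (t \lor \lnot \lnot (q \land (u \land \lnot s)))): α-rule — add (r \to \lnot p), (t \lor \lnot \lnot (q \land (u \land \lnot s))).
(r \to \lnot p): β-rule — branch into \lnot r  //  \lnot p.
  branch 1 (add \lnot r):
    (t \lor \lnot \lnot (q \land (u \land \lnot s))): β-rule — branch into t  //  \lnot \lnot (q \land (u \land \lnot s)).
      branch 1.1 (add t):
        ○ open, literals {r=false, t=true}.
      branch 1.2 (add \lnot \lnot (q \land (u \land \lnot s))):
        \lnot \lnot (q \land (u \land \lnot s)): drop double negation, giving (q \land (u \land \lnot s)).
        (q \land (u \land \lnot s)): α-rule — add q, (u \land \lnot s).
        (u \land \lnot s): α-rule — add u, \lnot s.
        ○ open, literals {q=true, r=false, s=false, u=true}.
  branch 2 (add \lnot p):
    (t \lor \lnot \lnot (q \land (u \land \lnot s))): β-rule — branch into t  //  \lnot \lnot (q \land (u \land \lnot s)).
      branch 2.1 (add t):
        ○ open, literals {p=false, t=true}.
      branch 2.2 (add \lnot \lnot (q \land (u \land \lnot s))):
        \lnot \lnot (q \land (u \land \lnot s)): drop double negation, giving (q \land (u \land \lnot s)).
        (q \land (u \land \lnot s)): α-rule — add q, (u \land \lnot s).
        (u \land \lnot s): α-rule — add u, \lnot s.
        ○ open, literals {p=false, q=true, s=false, u=true}.
0 branches closed, 4 open.
An open branch gives a satisfying assignment: r=false, t=true.

Satisfiable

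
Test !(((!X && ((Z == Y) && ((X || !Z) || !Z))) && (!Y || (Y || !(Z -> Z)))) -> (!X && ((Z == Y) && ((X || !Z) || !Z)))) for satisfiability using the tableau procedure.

Initial set: {!(((!X && ((Z == Y) && ((X || !Z) || !Z))) && (!Y || (Y || !(Z -> Z)))) -> (!X && ((Z == Y) && ((X || !Z) || !Z))))}.
!(((!X && ((Z == Y) && ((X || !Z) || !Z))) && (!Y || (Y || !(Z -> Z)))) -> (!X && ((Z == Y) && ((X || !Z) || !Z)))): α-rule — add ((!X && ((Z == Y) && ((X || !Z) || !Z))) && (!Y || (Y || !(Z -> Z)))), !(!X && ((Z == Y) && ((X || !Z) || !Z))).
((!X && ((Z == Y) && ((X || !Z) || !Z))) && (!Y || (Y || !(Z -> Z)))): α-rule — add (!X && ((Z == Y) && ((X || !Z) || !Z))), (!Y || (Y || !(Z -> Z))).
(!X && ((Z == Y) && ((X || !Z) || !Z))): α-rule — add !X, ((Z == Y) && ((X || !Z) || !Z)).
((Z == Y) && ((X || !Z) || !Z)): α-rule — add (Z == Y), ((X || !Z) || !Z).
!(!X && ((Z == Y) && ((X || !Z) || !Z))): β-rule — branch into !!X  //  !((Z == Y) && ((X || !Z) || !Z)).
  branch 1 (add !!X):
    × closes — contains both X and !X.
  branch 2 (add !((Z == Y) && ((X || !Z) || !Z))):
    (!Y || (Y || !(Z -> Z))): β-rule — branch into !Y  //  (Y || !(Z -> Z)).
      branch 2.1 (add !Y):
        (Z == Y): β-rule — branch into Z, Y  //  !Z, !Y.
          branch 2.1.1 (add Z, Y):
            × closes — contains both Y and !Y.
          branch 2.1.2 (add !Z, !Y):
            ((X || !Z) || !Z): β-rule — branch into (X || !Z)  //  !Z.
              branch 2.1.2.1 (add (X || !Z)):
                !((Z == Y) && ((X || !Z) || !Z)): β-rule — branch into !(Z == Y)  //  !((X || !Z) || !Z).
                  branch 2.1.2.1.1 (add !(Z == Y)):
                    (X || !Z): β-rule — branch into X  //  !Z.
                      branch 2.1.2.1.1.1 (add X):
                        × closes — contains both X and !X.
                      branch 2.1.2.1.1.2 (add !Z):
                        !(Z == Y): β-rule — branch into Z, !Y  //  !Z, Y.
                          branch 2.1.2.1.1.2.1 (add Z, !Y):
                            × closes — contains both Z and !Z.
                          branch 2.1.2.1.1.2.2 (add !Z, Y):
                            × closes — contains both Y and !Y.
                  branch 2.1.2.1.2 (add !((X || !Z) || !Z)):
                    !((X || !Z) || !Z): α-rule — add !(X || !Z), !!Z.
                    × closes — contains both Z and !Z.
              branch 2.1.2.2 (add !Z):
                !((Z == Y) && ((X || !Z) || !Z)): β-rule — branch into !(Z == Y)  //  !((X || !Z) || !Z).
                  branch 2.1.2.2.1 (add !(Z == Y)):
                    !(Z == Y): β-rule — branch into Z, !Y  //  !Z, Y.
                      branch 2.1.2.2.1.1 (add Z, !Y):
                        × closes — contains both Z and !Z.
                      branch 2.1.2.2.1.2 (add !Z, Y):
                        × closes — contains both Y and !Y.
                  branch 2.1.2.2.2 (add !((X || !Z) || !Z)):
                    !((X || !Z) || !Z): α-rule — add !(X || !Z), !!Z.
                    × closes — contains both Z and !Z.
      branch 2.2 (add (Y || !(Z -> Z))):
        (Z == Y): β-rule — branch into Z, Y  //  !Z, !Y.
          branch 2.2.1 (add Z, Y):
            ((X || !Z) || !Z): β-rule — branch into (X || !Z)  //  !Z.
              branch 2.2.1.1 (add (X || !Z)):
                !((Z == Y) && ((X || !Z) || !Z)): β-rule — branch into !(Z == Y)  //  !((X || !Z) || !Z).
                  branch 2.2.1.1.1 (add !(Z == Y)):
                    (Y || !(Z -> Z)): β-rule — branch into Y  //  !(Z -> Z).
                      branch 2.2.1.1.1.1 (add Y):
                        (X || !Z): β-rule — branch into X  //  !Z.
                          branch 2.2.1.1.1.1.1 (add X):
                            × closes — contains both X and !X.
                          branch 2.2.1.1.1.1.2 (add !Z):
                            × closes — contains both Z and !Z.
                      branch 2.2.1.1.1.2 (add !(Z -> Z)):
                        !(Z -> Z): α-rule — add Z, !Z.
                        × closes — contains both Z and !Z.
                  branch 2.2.1.1.2 (add !((X || !Z) || !Z)):
                    !((X || !Z) || !Z): α-rule — add !(X || !Z), !!Z.
                    !(X || !Z): α-rule — add !X, !!Z.
                    (Y || !(Z -> Z)): β-rule — branch into Y  //  !(Z -> Z).
                      branch 2.2.1.1.2.1 (add Y):
                        (X || !Z): β-rule — branch into X  //  !Z.
                          branch 2.2.1.1.2.1.1 (add X):
                            × closes — contains both X and !X.
                          branch 2.2.1.1.2.1.2 (add !Z):
                            × closes — contains both Z and !Z.
                      branch 2.2.1.1.2.2 (add !(Z -> Z)):
                        !(Z -> Z): α-rule — add Z, !Z.
                        × closes — contains both Z and !Z.
              branch 2.2.1.2 (add !Z):
                × closes — contains both Z and !Z.
          branch 2.2.2 (add !Z, !Y):
            ((X || !Z) || !Z): β-rule — branch into (X || !Z)  //  !Z.
              branch 2.2.2.1 (add (X || !Z)):
                !((Z == Y) && ((X || !Z) || !Z)): β-rule — branch into !(Z == Y)  //  !((X || !Z) || !Z).
                  branch 2.2.2.1.1 (add !(Z == Y)):
                    (Y || !(Z -> Z)): β-rule — branch into Y  //  !(Z -> Z).
                      branch 2.2.2.1.1.1 (add Y):
                        × closes — contains both Y and !Y.
                      branch 2.2.2.1.1.2 (add !(Z -> Z)):
                        !(Z -> Z): α-rule — add Z, !Z.
                        × closes — contains both Z and !Z.
                  branch 2.2.2.1.2 (add !((X || !Z) || !Z)):
                    !((X || !Z) || !Z): α-rule — add !(X || !Z), !!Z.
                    × closes — contains both Z and !Z.
              branch 2.2.2.2 (add !Z):
                !((Z == Y) && ((X || !Z) || !Z)): β-rule — branch into !(Z == Y)  //  !((X || !Z) || !Z).
                  branch 2.2.2.2.1 (add !(Z == Y)):
                    (Y || !(Z -> Z)): β-rule — branch into Y  //  !(Z -> Z).
                      branch 2.2.2.2.1.1 (add Y):
                        × closes — contains both Y and !Y.
                      branch 2.2.2.2.1.2 (add !(Z -> Z)):
                        !(Z -> Z): α-rule — add Z, !Z.
                        × closes — contains both Z and !Z.
                  branch 2.2.2.2.2 (add !((X || !Z) || !Z)):
                    !((X || !Z) || !Z): α-rule — add !(X || !Z), !!Z.
                    × closes — contains both Z and !Z.
All 22 branches close.
Every branch closed; the formula is unsatisfiable.

Unsatisfiable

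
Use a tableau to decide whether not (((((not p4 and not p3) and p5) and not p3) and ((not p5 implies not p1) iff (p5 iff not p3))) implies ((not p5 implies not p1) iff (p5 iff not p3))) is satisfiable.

Unsatisfiable

Initial set: {not (((((not p4 and not p3) and p5) and not p3) and ((not p5 implies not p1) iff (p5 iff not p3))) implies ((not p5 implies not p1) iff (p5 iff not p3)))}.
not (((((not p4 and not p3) and p5) and not p3) and ((not p5 implies not p1) iff (p5 iff not p3))) implies ((not p5 implies not p1) iff (p5 iff not p3))): α-rule — add ((((not p4 and not p3) and p5) and not p3) and ((not p5 implies not p1) iff (p5 iff not p3))), not ((not p5 implies not p1) iff (p5 iff not p3)).
((((not p4 and not p3) and p5) and not p3) and ((not p5 implies not p1) iff (p5 iff not p3))): α-rule — add (((not p4 and not p3) and p5) and not p3), ((not p5 implies not p1) iff (p5 iff not p3)).
(((not p4 and not p3) and p5) and not p3): α-rule — add ((not p4 and not p3) and p5), not p3.
((not p4 and not p3) and p5): α-rule — add (not p4 and not p3), p5.
(not p4 and not p3): α-rule — add not p4, not p3.
not ((not p5 implies not p1) iff (p5 iff not p3)): β-rule — branch into (not p5 implies not p1), not (p5 iff not p3)  //  not (not p5 implies not p1), (p5 iff not p3).
  branch 1 (add (not p5 implies not p1), not (p5 iff not p3)):
    ((not p5 implies not p1) iff (p5 iff not p3)): β-rule — branch into (not p5 implies not p1), (p5 iff not p3)  //  not (not p5 implies not p1), not (p5 iff not p3).
      branch 1.1 (add (not p5 implies not p1), (p5 iff not p3)):
        (not p5 implies not p1): β-rule — branch into not not p5  //  not p1.
          branch 1.1.1 (add not not p5):
            not (p5 iff not p3): β-rule — branch into p5, not not p3  //  not p5, not p3.
              branch 1.1.1.1 (add p5, not not p3):
                × closes — contains both p3 and not p3.
              branch 1.1.1.2 (add not p5, not p3):
                × closes — contains both p5 and not p5.
          branch 1.1.2 (add not p1):
            not (p5 iff not p3): β-rule — branch into p5, not not p3  //  not p5, not p3.
              branch 1.1.2.1 (add p5, not not p3):
                × closes — contains both p3 and not p3.
              branch 1.1.2.2 (add not p5, not p3):
                × closes — contains both p5 and not p5.
      branch 1.2 (add not (not p5 implies not p1), not (p5 iff not p3)):
        not (not p5 implies not p1): α-rule — add not p5, not not p1.
        × closes — contains both p5 and not p5.
  branch 2 (add not (not p5 implies not p1), (p5 iff not p3)):
    not (not p5 implies not p1): α-rule — add not p5, not not p1.
    × closes — contains both p5 and not p5.
All 6 branches close.
Every branch closed; the formula is unsatisfiable.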